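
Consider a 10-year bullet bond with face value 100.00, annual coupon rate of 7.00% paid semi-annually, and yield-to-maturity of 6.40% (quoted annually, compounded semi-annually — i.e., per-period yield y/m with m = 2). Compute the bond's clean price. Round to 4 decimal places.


Answer: Price = 104.3818

Derivation:
Coupon per period c = face * coupon_rate / m = 3.500000
Periods per year m = 2; per-period yield y/m = 0.032000
Number of cashflows N = 20
Cashflows (t years, CF_t, discount factor 1/(1+y/m)^(m*t), PV):
  t = 0.5000: CF_t = 3.500000, DF = 0.968992, PV = 3.391473
  t = 1.0000: CF_t = 3.500000, DF = 0.938946, PV = 3.286311
  t = 1.5000: CF_t = 3.500000, DF = 0.909831, PV = 3.184410
  t = 2.0000: CF_t = 3.500000, DF = 0.881620, PV = 3.085668
  t = 2.5000: CF_t = 3.500000, DF = 0.854283, PV = 2.989989
  t = 3.0000: CF_t = 3.500000, DF = 0.827793, PV = 2.897276
  t = 3.5000: CF_t = 3.500000, DF = 0.802125, PV = 2.807438
  t = 4.0000: CF_t = 3.500000, DF = 0.777253, PV = 2.720386
  t = 4.5000: CF_t = 3.500000, DF = 0.753152, PV = 2.636033
  t = 5.0000: CF_t = 3.500000, DF = 0.729799, PV = 2.554295
  t = 5.5000: CF_t = 3.500000, DF = 0.707169, PV = 2.475092
  t = 6.0000: CF_t = 3.500000, DF = 0.685241, PV = 2.398345
  t = 6.5000: CF_t = 3.500000, DF = 0.663994, PV = 2.323978
  t = 7.0000: CF_t = 3.500000, DF = 0.643405, PV = 2.251916
  t = 7.5000: CF_t = 3.500000, DF = 0.623454, PV = 2.182090
  t = 8.0000: CF_t = 3.500000, DF = 0.604122, PV = 2.114428
  t = 8.5000: CF_t = 3.500000, DF = 0.585390, PV = 2.048864
  t = 9.0000: CF_t = 3.500000, DF = 0.567238, PV = 1.985334
  t = 9.5000: CF_t = 3.500000, DF = 0.549649, PV = 1.923773
  t = 10.0000: CF_t = 103.500000, DF = 0.532606, PV = 55.124721
Price P = sum_t PV_t = 104.381819


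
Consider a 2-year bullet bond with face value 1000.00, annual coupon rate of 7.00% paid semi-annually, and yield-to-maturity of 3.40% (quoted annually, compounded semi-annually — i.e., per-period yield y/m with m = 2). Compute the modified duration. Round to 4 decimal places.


Answer: Modified duration = 1.8727

Derivation:
Coupon per period c = face * coupon_rate / m = 35.000000
Periods per year m = 2; per-period yield y/m = 0.017000
Number of cashflows N = 4
Cashflows (t years, CF_t, discount factor 1/(1+y/m)^(m*t), PV):
  t = 0.5000: CF_t = 35.000000, DF = 0.983284, PV = 34.414946
  t = 1.0000: CF_t = 35.000000, DF = 0.966848, PV = 33.839672
  t = 1.5000: CF_t = 35.000000, DF = 0.950686, PV = 33.274013
  t = 2.0000: CF_t = 1035.000000, DF = 0.934795, PV = 967.512396
Price P = sum_t PV_t = 1069.041027
First compute Macaulay numerator sum_t t * PV_t:
  t * PV_t at t = 0.5000: 17.207473
  t * PV_t at t = 1.0000: 33.839672
  t * PV_t at t = 1.5000: 49.911020
  t * PV_t at t = 2.0000: 1935.024792
Macaulay duration D = 2035.982957 / 1069.041027 = 1.904495
Modified duration = D / (1 + y/m) = 1.904495 / (1 + 0.017000) = 1.872659


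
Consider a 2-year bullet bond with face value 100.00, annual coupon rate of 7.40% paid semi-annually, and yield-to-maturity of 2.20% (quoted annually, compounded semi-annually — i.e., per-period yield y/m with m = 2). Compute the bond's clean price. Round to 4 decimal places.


Answer: Price = 110.1202

Derivation:
Coupon per period c = face * coupon_rate / m = 3.700000
Periods per year m = 2; per-period yield y/m = 0.011000
Number of cashflows N = 4
Cashflows (t years, CF_t, discount factor 1/(1+y/m)^(m*t), PV):
  t = 0.5000: CF_t = 3.700000, DF = 0.989120, PV = 3.659743
  t = 1.0000: CF_t = 3.700000, DF = 0.978358, PV = 3.619924
  t = 1.5000: CF_t = 3.700000, DF = 0.967713, PV = 3.580538
  t = 2.0000: CF_t = 103.700000, DF = 0.957184, PV = 99.259969
Price P = sum_t PV_t = 110.120173


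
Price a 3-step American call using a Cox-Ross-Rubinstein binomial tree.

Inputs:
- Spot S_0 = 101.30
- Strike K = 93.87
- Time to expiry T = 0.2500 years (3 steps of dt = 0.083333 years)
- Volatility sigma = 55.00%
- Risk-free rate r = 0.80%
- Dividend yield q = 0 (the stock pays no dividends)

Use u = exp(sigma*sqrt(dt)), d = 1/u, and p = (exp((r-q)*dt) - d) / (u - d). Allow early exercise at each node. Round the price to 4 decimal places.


Answer: Price = V(0,0) = 15.3927

Derivation:
dt = T/N = 0.083333
u = exp(sigma*sqrt(dt)) = 1.172070; d = 1/u = 0.853191
p = (exp((r-q)*dt) - d) / (u - d) = 0.462482
Discount per step: exp(-r*dt) = 0.999334
Stock lattice S(k, i) with i counting down-moves:
  k=0: S(0,0) = 101.3000
  k=1: S(1,0) = 118.7307; S(1,1) = 86.4283
  k=2: S(2,0) = 139.1607; S(2,1) = 101.3000; S(2,2) = 73.7399
  k=3: S(3,0) = 163.1060; S(3,1) = 118.7307; S(3,2) = 86.4283; S(3,3) = 62.9142
Terminal payoffs V(N, i) = max(S_T - K, 0):
  V(3,0) = 69.236014; V(3,1) = 24.860680; V(3,2) = 0.000000; V(3,3) = 0.000000
Backward induction: V(k, i) = exp(-r*dt) * [p * V(k+1, i) + (1-p) * V(k+1, i+1)]; then take max(V_cont, immediate exercise) for American.
  V(2,0) = exp(-r*dt) * [p*69.236014 + (1-p)*24.860680] = 45.353214; exercise = 45.290655; V(2,0) = max -> 45.353214
  V(2,1) = exp(-r*dt) * [p*24.860680 + (1-p)*0.000000] = 11.489947; exercise = 7.430000; V(2,1) = max -> 11.489947
  V(2,2) = exp(-r*dt) * [p*0.000000 + (1-p)*0.000000] = 0.000000; exercise = 0.000000; V(2,2) = max -> 0.000000
  V(1,0) = exp(-r*dt) * [p*45.353214 + (1-p)*11.489947] = 27.132994; exercise = 24.860680; V(1,0) = max -> 27.132994
  V(1,1) = exp(-r*dt) * [p*11.489947 + (1-p)*0.000000] = 5.310349; exercise = 0.000000; V(1,1) = max -> 5.310349
  V(0,0) = exp(-r*dt) * [p*27.132994 + (1-p)*5.310349] = 15.392658; exercise = 7.430000; V(0,0) = max -> 15.392658


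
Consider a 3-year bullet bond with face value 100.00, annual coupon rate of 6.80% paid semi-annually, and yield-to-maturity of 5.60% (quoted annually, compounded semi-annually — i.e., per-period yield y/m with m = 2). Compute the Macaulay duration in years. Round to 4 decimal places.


Coupon per period c = face * coupon_rate / m = 3.400000
Periods per year m = 2; per-period yield y/m = 0.028000
Number of cashflows N = 6
Cashflows (t years, CF_t, discount factor 1/(1+y/m)^(m*t), PV):
  t = 0.5000: CF_t = 3.400000, DF = 0.972763, PV = 3.307393
  t = 1.0000: CF_t = 3.400000, DF = 0.946267, PV = 3.217308
  t = 1.5000: CF_t = 3.400000, DF = 0.920493, PV = 3.129677
  t = 2.0000: CF_t = 3.400000, DF = 0.895422, PV = 3.044433
  t = 2.5000: CF_t = 3.400000, DF = 0.871033, PV = 2.961511
  t = 3.0000: CF_t = 103.400000, DF = 0.847308, PV = 87.611648
Price P = sum_t PV_t = 103.271971
Macaulay numerator sum_t t * PV_t:
  t * PV_t at t = 0.5000: 1.653696
  t * PV_t at t = 1.0000: 3.217308
  t * PV_t at t = 1.5000: 4.694516
  t * PV_t at t = 2.0000: 6.088867
  t * PV_t at t = 2.5000: 7.403777
  t * PV_t at t = 3.0000: 262.834945
Macaulay duration D = (sum_t t * PV_t) / P = 285.893110 / 103.271971 = 2.768351

Answer: Macaulay duration = 2.7684 years


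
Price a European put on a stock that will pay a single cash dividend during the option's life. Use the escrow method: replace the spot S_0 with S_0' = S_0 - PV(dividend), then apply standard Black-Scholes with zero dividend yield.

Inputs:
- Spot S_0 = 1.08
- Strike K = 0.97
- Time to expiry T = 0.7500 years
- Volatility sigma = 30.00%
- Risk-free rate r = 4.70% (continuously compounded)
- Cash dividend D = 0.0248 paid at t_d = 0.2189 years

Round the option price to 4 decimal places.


PV(D) = D * exp(-r * t_d) = 0.0248 * 0.98976444 = 0.02454616
S_0' = S_0 - PV(D) = 1.0800 - 0.02454616 = 1.05545384
d1 = (ln(S_0'/K) + (r + sigma^2/2)*T) / (sigma*sqrt(T)) = 0.59055259
d2 = d1 - sigma*sqrt(T) = 0.33074497
exp(-rT) = 0.96536405
N(-d1) = 0.27741012; N(-d2) = 0.37041857
P = K * exp(-rT) * N(-d2) - S_0' * N(-d1) = 0.9700 * 0.96536405 * 0.37041857 - 1.05545384 * 0.27741012 = 0.0541

Answer: Price = 0.0541


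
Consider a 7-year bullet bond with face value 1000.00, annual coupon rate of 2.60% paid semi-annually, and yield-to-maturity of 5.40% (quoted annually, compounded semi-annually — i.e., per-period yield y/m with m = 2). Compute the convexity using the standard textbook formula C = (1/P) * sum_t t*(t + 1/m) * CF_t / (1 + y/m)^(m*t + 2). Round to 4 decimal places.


Answer: Convexity = 43.9781

Derivation:
Coupon per period c = face * coupon_rate / m = 13.000000
Periods per year m = 2; per-period yield y/m = 0.027000
Number of cashflows N = 14
Cashflows (t years, CF_t, discount factor 1/(1+y/m)^(m*t), PV):
  t = 0.5000: CF_t = 13.000000, DF = 0.973710, PV = 12.658228
  t = 1.0000: CF_t = 13.000000, DF = 0.948111, PV = 12.325441
  t = 1.5000: CF_t = 13.000000, DF = 0.923185, PV = 12.001403
  t = 2.0000: CF_t = 13.000000, DF = 0.898914, PV = 11.685884
  t = 2.5000: CF_t = 13.000000, DF = 0.875282, PV = 11.378660
  t = 3.0000: CF_t = 13.000000, DF = 0.852270, PV = 11.079513
  t = 3.5000: CF_t = 13.000000, DF = 0.829864, PV = 10.788231
  t = 4.0000: CF_t = 13.000000, DF = 0.808047, PV = 10.504607
  t = 4.5000: CF_t = 13.000000, DF = 0.786803, PV = 10.228439
  t = 5.0000: CF_t = 13.000000, DF = 0.766118, PV = 9.959532
  t = 5.5000: CF_t = 13.000000, DF = 0.745976, PV = 9.697694
  t = 6.0000: CF_t = 13.000000, DF = 0.726365, PV = 9.442740
  t = 6.5000: CF_t = 13.000000, DF = 0.707268, PV = 9.194489
  t = 7.0000: CF_t = 1013.000000, DF = 0.688674, PV = 697.626927
Price P = sum_t PV_t = 838.571788
Convexity numerator sum_t t*(t + 1/m) * CF_t / (1+y/m)^(m*t + 2):
  t = 0.5000: term = 6.000702
  t = 1.0000: term = 17.528826
  t = 1.5000: term = 34.135981
  t = 2.0000: term = 55.397567
  t = 2.5000: term = 80.911734
  t = 3.0000: term = 110.298372
  t = 3.5000: term = 143.198146
  t = 4.0000: term = 179.271570
  t = 4.5000: term = 218.198113
  t = 5.0000: term = 259.675348
  t = 5.5000: term = 303.418129
  t = 6.0000: term = 349.157800
  t = 6.5000: term = 396.641448
  t = 7.0000: term = 34724.951770
Convexity = (1/P) * sum = 36878.785507 / 838.571788 = 43.978090


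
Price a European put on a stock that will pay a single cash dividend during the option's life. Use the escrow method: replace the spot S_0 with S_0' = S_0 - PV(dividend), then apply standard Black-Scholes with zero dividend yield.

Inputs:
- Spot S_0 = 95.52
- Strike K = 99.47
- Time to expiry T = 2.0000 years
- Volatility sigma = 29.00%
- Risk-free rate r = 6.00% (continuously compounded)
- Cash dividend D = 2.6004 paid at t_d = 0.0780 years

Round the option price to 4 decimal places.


Answer: Price = 12.4781

Derivation:
PV(D) = D * exp(-r * t_d) = 2.6004 * 0.99533093 = 2.58825856
S_0' = S_0 - PV(D) = 95.5200 - 2.58825856 = 92.93174144
d1 = (ln(S_0'/K) + (r + sigma^2/2)*T) / (sigma*sqrt(T)) = 0.33187489
d2 = d1 - sigma*sqrt(T) = -0.07824705
exp(-rT) = 0.88692044
N(-d1) = 0.36999187; N(-d2) = 0.53118423
P = K * exp(-rT) * N(-d2) - S_0' * N(-d1) = 99.4700 * 0.88692044 * 0.53118423 - 92.93174144 * 0.36999187 = 12.4781


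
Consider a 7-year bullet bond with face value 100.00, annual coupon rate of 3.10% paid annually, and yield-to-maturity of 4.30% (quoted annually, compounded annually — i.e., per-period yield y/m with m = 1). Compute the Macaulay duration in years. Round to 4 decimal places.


Coupon per period c = face * coupon_rate / m = 3.100000
Periods per year m = 1; per-period yield y/m = 0.043000
Number of cashflows N = 7
Cashflows (t years, CF_t, discount factor 1/(1+y/m)^(m*t), PV):
  t = 1.0000: CF_t = 3.100000, DF = 0.958773, PV = 2.972196
  t = 2.0000: CF_t = 3.100000, DF = 0.919245, PV = 2.849660
  t = 3.0000: CF_t = 3.100000, DF = 0.881347, PV = 2.732177
  t = 4.0000: CF_t = 3.100000, DF = 0.845012, PV = 2.619537
  t = 5.0000: CF_t = 3.100000, DF = 0.810174, PV = 2.511540
  t = 6.0000: CF_t = 3.100000, DF = 0.776773, PV = 2.407996
  t = 7.0000: CF_t = 103.100000, DF = 0.744749, PV = 76.783606
Price P = sum_t PV_t = 92.876712
Macaulay numerator sum_t t * PV_t:
  t * PV_t at t = 1.0000: 2.972196
  t * PV_t at t = 2.0000: 5.699320
  t * PV_t at t = 3.0000: 8.196530
  t * PV_t at t = 4.0000: 10.478146
  t * PV_t at t = 5.0000: 12.557702
  t * PV_t at t = 6.0000: 14.447979
  t * PV_t at t = 7.0000: 537.485245
Macaulay duration D = (sum_t t * PV_t) / P = 591.837117 / 92.876712 = 6.372288

Answer: Macaulay duration = 6.3723 years


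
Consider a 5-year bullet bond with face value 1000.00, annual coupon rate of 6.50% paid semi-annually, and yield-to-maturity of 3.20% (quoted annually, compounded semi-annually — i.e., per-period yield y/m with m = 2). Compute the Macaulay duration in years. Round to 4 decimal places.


Coupon per period c = face * coupon_rate / m = 32.500000
Periods per year m = 2; per-period yield y/m = 0.016000
Number of cashflows N = 10
Cashflows (t years, CF_t, discount factor 1/(1+y/m)^(m*t), PV):
  t = 0.5000: CF_t = 32.500000, DF = 0.984252, PV = 31.988189
  t = 1.0000: CF_t = 32.500000, DF = 0.968752, PV = 31.484438
  t = 1.5000: CF_t = 32.500000, DF = 0.953496, PV = 30.988620
  t = 2.0000: CF_t = 32.500000, DF = 0.938480, PV = 30.500610
  t = 2.5000: CF_t = 32.500000, DF = 0.923701, PV = 30.020286
  t = 3.0000: CF_t = 32.500000, DF = 0.909155, PV = 29.547525
  t = 3.5000: CF_t = 32.500000, DF = 0.894837, PV = 29.082210
  t = 4.0000: CF_t = 32.500000, DF = 0.880745, PV = 28.624222
  t = 4.5000: CF_t = 32.500000, DF = 0.866875, PV = 28.173447
  t = 5.0000: CF_t = 1032.500000, DF = 0.853224, PV = 880.953491
Price P = sum_t PV_t = 1151.363039
Macaulay numerator sum_t t * PV_t:
  t * PV_t at t = 0.5000: 15.994094
  t * PV_t at t = 1.0000: 31.484438
  t * PV_t at t = 1.5000: 46.482930
  t * PV_t at t = 2.0000: 61.001221
  t * PV_t at t = 2.5000: 75.050714
  t * PV_t at t = 3.0000: 88.642576
  t * PV_t at t = 3.5000: 101.787735
  t * PV_t at t = 4.0000: 114.496890
  t * PV_t at t = 4.5000: 126.780513
  t * PV_t at t = 5.0000: 4404.767454
Macaulay duration D = (sum_t t * PV_t) / P = 5066.488565 / 1151.363039 = 4.400427

Answer: Macaulay duration = 4.4004 years


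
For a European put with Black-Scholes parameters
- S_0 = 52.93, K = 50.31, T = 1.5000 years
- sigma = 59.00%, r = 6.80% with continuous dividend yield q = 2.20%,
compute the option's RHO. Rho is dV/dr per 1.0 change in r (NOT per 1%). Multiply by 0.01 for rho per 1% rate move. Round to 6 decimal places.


d1 = 0.5270435905; d2 = -0.1955558836
phi(d1) = 0.3472098224; exp(-qT) = 0.9675385596; exp(-rT) = 0.9030295517
N(-d2) = 0.5775211034
Rho = -K*T*exp(-rT)*N(-d2) = -50.3100 * 1.5000 * 0.9030295517 * 0.5775211034 = -39.356403

Answer: Rho = -39.356403


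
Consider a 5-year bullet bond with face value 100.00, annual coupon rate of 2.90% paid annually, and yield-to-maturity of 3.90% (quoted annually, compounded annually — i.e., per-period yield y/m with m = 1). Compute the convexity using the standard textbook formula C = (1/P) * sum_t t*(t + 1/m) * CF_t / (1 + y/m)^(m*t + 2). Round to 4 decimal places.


Answer: Convexity = 25.7146

Derivation:
Coupon per period c = face * coupon_rate / m = 2.900000
Periods per year m = 1; per-period yield y/m = 0.039000
Number of cashflows N = 5
Cashflows (t years, CF_t, discount factor 1/(1+y/m)^(m*t), PV):
  t = 1.0000: CF_t = 2.900000, DF = 0.962464, PV = 2.791145
  t = 2.0000: CF_t = 2.900000, DF = 0.926337, PV = 2.686377
  t = 3.0000: CF_t = 2.900000, DF = 0.891566, PV = 2.585541
  t = 4.0000: CF_t = 2.900000, DF = 0.858100, PV = 2.488489
  t = 5.0000: CF_t = 102.900000, DF = 0.825890, PV = 84.984092
Price P = sum_t PV_t = 95.535644
Convexity numerator sum_t t*(t + 1/m) * CF_t / (1+y/m)^(m*t + 2):
  t = 1.0000: term = 5.171081
  t = 2.0000: term = 14.930937
  t = 3.0000: term = 28.740976
  t = 4.0000: term = 46.103586
  t = 5.0000: term = 2361.716678
Convexity = (1/P) * sum = 2456.663258 / 95.535644 = 25.714625


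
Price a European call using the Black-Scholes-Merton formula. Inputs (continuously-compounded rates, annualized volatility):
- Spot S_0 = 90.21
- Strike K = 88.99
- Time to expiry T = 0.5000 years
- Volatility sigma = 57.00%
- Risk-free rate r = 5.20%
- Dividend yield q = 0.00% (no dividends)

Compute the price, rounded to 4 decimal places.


Answer: Price = 15.9471

Derivation:
d1 = (ln(S/K) + (r - q + 0.5*sigma^2) * T) / (sigma * sqrt(T)) = 0.29981646
d2 = d1 - sigma * sqrt(T) = -0.10323441
exp(-rT) = 0.97433509; exp(-qT) = 1.00000000
C = S_0 * exp(-qT) * N(d1) - K * exp(-rT) * N(d2)
N(d1) = 0.61784142; N(d2) = 0.45888847
C = 90.2100 * 1.00000000 * 0.61784142 - 88.9900 * 0.97433509 * 0.45888847 = 15.9471


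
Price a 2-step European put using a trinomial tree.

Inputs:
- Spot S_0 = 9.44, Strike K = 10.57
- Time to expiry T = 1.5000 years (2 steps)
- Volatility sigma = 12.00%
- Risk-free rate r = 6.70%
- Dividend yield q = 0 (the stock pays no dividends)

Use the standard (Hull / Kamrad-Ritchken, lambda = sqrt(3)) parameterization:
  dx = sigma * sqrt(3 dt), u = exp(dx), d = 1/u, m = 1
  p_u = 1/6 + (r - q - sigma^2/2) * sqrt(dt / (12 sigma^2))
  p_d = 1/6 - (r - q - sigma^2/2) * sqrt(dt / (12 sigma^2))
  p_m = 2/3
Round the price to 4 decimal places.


Answer: Price = V(0,0) = 0.6219

Derivation:
dt = T/N = 0.750000; dx = sigma*sqrt(3*dt) = 0.180000
u = exp(dx) = 1.197217; d = 1/u = 0.835270
p_u = 0.291250, p_m = 0.666667, p_d = 0.042083
Discount per step: exp(-r*dt) = 0.950992
Stock lattice S(k, j) with j the centered position index:
  k=0: S(0,+0) = 9.4400
  k=1: S(1,-1) = 7.8850; S(1,+0) = 9.4400; S(1,+1) = 11.3017
  k=2: S(2,-2) = 6.5861; S(2,-1) = 7.8850; S(2,+0) = 9.4400; S(2,+1) = 11.3017; S(2,+2) = 13.5306
Terminal payoffs V(N, j) = max(K - S_T, 0):
  V(2,-2) = 3.983935; V(2,-1) = 2.685049; V(2,+0) = 1.130000; V(2,+1) = 0.000000; V(2,+2) = 0.000000
Backward induction: V(k, j) = exp(-r*dt) * [p_u * V(k+1, j+1) + p_m * V(k+1, j) + p_d * V(k+1, j-1)]
  V(1,-1) = exp(-r*dt) * [p_u*1.130000 + p_m*2.685049 + p_d*3.983935] = 2.174730
  V(1,+0) = exp(-r*dt) * [p_u*0.000000 + p_m*1.130000 + p_d*2.685049] = 0.823872
  V(1,+1) = exp(-r*dt) * [p_u*0.000000 + p_m*0.000000 + p_d*1.130000] = 0.045224
  V(0,+0) = exp(-r*dt) * [p_u*0.045224 + p_m*0.823872 + p_d*2.174730] = 0.621891


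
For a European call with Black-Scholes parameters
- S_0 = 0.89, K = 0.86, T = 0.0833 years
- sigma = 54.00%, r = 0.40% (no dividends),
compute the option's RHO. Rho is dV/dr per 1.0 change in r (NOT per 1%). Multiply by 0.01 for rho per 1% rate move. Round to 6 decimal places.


d1 = 0.3000731180; d2 = 0.1442197253
phi(d1) = 0.3813794486; exp(-qT) = 1.0000000000; exp(-rT) = 0.9996668555
N(d2) = 0.5573365174
Rho = K*T*exp(-rT)*N(d2) = 0.8600 * 0.0833 * 0.9996668555 * 0.5573365174 = 0.039913

Answer: Rho = 0.039913


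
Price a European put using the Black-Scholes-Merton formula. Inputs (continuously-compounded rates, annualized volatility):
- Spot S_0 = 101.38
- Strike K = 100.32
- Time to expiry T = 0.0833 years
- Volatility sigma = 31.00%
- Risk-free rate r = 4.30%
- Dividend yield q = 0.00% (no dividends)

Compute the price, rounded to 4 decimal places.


d1 = (ln(S/K) + (r - q + 0.5*sigma^2) * T) / (sigma * sqrt(T)) = 0.20224589
d2 = d1 - sigma * sqrt(T) = 0.11277450
exp(-rT) = 0.99642451; exp(-qT) = 1.00000000
P = K * exp(-rT) * N(-d2) - S_0 * exp(-qT) * N(-d1)
N(-d1) = 0.41986225; N(-d2) = 0.45510467
P = 100.3200 * 0.99642451 * 0.45510467 - 101.3800 * 1.00000000 * 0.41986225 = 2.9272

Answer: Price = 2.9272


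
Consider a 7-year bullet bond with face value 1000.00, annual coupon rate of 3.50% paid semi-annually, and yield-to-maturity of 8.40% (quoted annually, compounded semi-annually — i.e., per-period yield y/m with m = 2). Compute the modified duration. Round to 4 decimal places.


Coupon per period c = face * coupon_rate / m = 17.500000
Periods per year m = 2; per-period yield y/m = 0.042000
Number of cashflows N = 14
Cashflows (t years, CF_t, discount factor 1/(1+y/m)^(m*t), PV):
  t = 0.5000: CF_t = 17.500000, DF = 0.959693, PV = 16.794626
  t = 1.0000: CF_t = 17.500000, DF = 0.921010, PV = 16.117683
  t = 1.5000: CF_t = 17.500000, DF = 0.883887, PV = 15.468026
  t = 2.0000: CF_t = 17.500000, DF = 0.848260, PV = 14.844555
  t = 2.5000: CF_t = 17.500000, DF = 0.814069, PV = 14.246214
  t = 3.0000: CF_t = 17.500000, DF = 0.781257, PV = 13.671990
  t = 3.5000: CF_t = 17.500000, DF = 0.749766, PV = 13.120912
  t = 4.0000: CF_t = 17.500000, DF = 0.719545, PV = 12.592046
  t = 4.5000: CF_t = 17.500000, DF = 0.690543, PV = 12.084497
  t = 5.0000: CF_t = 17.500000, DF = 0.662709, PV = 11.597406
  t = 5.5000: CF_t = 17.500000, DF = 0.635997, PV = 11.129948
  t = 6.0000: CF_t = 17.500000, DF = 0.610362, PV = 10.681332
  t = 6.5000: CF_t = 17.500000, DF = 0.585760, PV = 10.250799
  t = 7.0000: CF_t = 1017.500000, DF = 0.562150, PV = 571.987256
Price P = sum_t PV_t = 744.587288
First compute Macaulay numerator sum_t t * PV_t:
  t * PV_t at t = 0.5000: 8.397313
  t * PV_t at t = 1.0000: 16.117683
  t * PV_t at t = 1.5000: 23.202039
  t * PV_t at t = 2.0000: 29.689109
  t * PV_t at t = 2.5000: 35.615534
  t * PV_t at t = 3.0000: 41.015970
  t * PV_t at t = 3.5000: 45.923191
  t * PV_t at t = 4.0000: 50.368183
  t * PV_t at t = 4.5000: 54.380236
  t * PV_t at t = 5.0000: 57.987030
  t * PV_t at t = 5.5000: 61.214715
  t * PV_t at t = 6.0000: 64.087993
  t * PV_t at t = 6.5000: 66.630191
  t * PV_t at t = 7.0000: 4003.910789
Macaulay duration D = 4558.539977 / 744.587288 = 6.122237
Modified duration = D / (1 + y/m) = 6.122237 / (1 + 0.042000) = 5.875468

Answer: Modified duration = 5.8755


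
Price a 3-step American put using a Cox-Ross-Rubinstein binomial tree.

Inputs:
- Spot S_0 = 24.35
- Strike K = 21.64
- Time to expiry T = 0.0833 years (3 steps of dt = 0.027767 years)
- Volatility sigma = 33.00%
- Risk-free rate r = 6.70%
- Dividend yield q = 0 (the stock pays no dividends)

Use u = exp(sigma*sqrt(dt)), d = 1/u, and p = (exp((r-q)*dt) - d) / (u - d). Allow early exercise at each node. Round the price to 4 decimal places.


Answer: Price = V(0,0) = 0.1211

Derivation:
dt = T/N = 0.027767
u = exp(sigma*sqrt(dt)) = 1.056529; d = 1/u = 0.946496
p = (exp((r-q)*dt) - d) / (u - d) = 0.503179
Discount per step: exp(-r*dt) = 0.998141
Stock lattice S(k, i) with i counting down-moves:
  k=0: S(0,0) = 24.3500
  k=1: S(1,0) = 25.7265; S(1,1) = 23.0472
  k=2: S(2,0) = 27.1808; S(2,1) = 24.3500; S(2,2) = 21.8140
  k=3: S(3,0) = 28.7173; S(3,1) = 25.7265; S(3,2) = 23.0472; S(3,3) = 20.6469
Terminal payoffs V(N, i) = max(K - S_T, 0):
  V(3,0) = 0.000000; V(3,1) = 0.000000; V(3,2) = 0.000000; V(3,3) = 0.993107
Backward induction: V(k, i) = exp(-r*dt) * [p * V(k+1, i) + (1-p) * V(k+1, i+1)]; then take max(V_cont, immediate exercise) for American.
  V(2,0) = exp(-r*dt) * [p*0.000000 + (1-p)*0.000000] = 0.000000; exercise = 0.000000; V(2,0) = max -> 0.000000
  V(2,1) = exp(-r*dt) * [p*0.000000 + (1-p)*0.000000] = 0.000000; exercise = 0.000000; V(2,1) = max -> 0.000000
  V(2,2) = exp(-r*dt) * [p*0.000000 + (1-p)*0.993107] = 0.492479; exercise = 0.000000; V(2,2) = max -> 0.492479
  V(1,0) = exp(-r*dt) * [p*0.000000 + (1-p)*0.000000] = 0.000000; exercise = 0.000000; V(1,0) = max -> 0.000000
  V(1,1) = exp(-r*dt) * [p*0.000000 + (1-p)*0.492479] = 0.244219; exercise = 0.000000; V(1,1) = max -> 0.244219
  V(0,0) = exp(-r*dt) * [p*0.000000 + (1-p)*0.244219] = 0.121108; exercise = 0.000000; V(0,0) = max -> 0.121108


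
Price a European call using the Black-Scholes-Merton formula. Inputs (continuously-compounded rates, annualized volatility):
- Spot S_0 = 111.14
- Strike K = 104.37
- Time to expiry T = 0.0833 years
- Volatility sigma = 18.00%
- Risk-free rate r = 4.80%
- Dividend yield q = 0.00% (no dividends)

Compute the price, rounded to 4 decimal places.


Answer: Price = 7.4479

Derivation:
d1 = (ln(S/K) + (r - q + 0.5*sigma^2) * T) / (sigma * sqrt(T)) = 1.31270001
d2 = d1 - sigma * sqrt(T) = 1.26074888
exp(-rT) = 0.99600958; exp(-qT) = 1.00000000
C = S_0 * exp(-qT) * N(d1) - K * exp(-rT) * N(d2)
N(d1) = 0.90535797; N(d2) = 0.89630033
C = 111.1400 * 1.00000000 * 0.90535797 - 104.3700 * 0.99600958 * 0.89630033 = 7.4479


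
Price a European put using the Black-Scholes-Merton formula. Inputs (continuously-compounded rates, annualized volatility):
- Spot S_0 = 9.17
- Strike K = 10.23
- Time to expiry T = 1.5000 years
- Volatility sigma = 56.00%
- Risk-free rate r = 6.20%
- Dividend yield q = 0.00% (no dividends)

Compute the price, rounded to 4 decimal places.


Answer: Price = 2.5575

Derivation:
d1 = (ln(S/K) + (r - q + 0.5*sigma^2) * T) / (sigma * sqrt(T)) = 0.31903540
d2 = d1 - sigma * sqrt(T) = -0.36682172
exp(-rT) = 0.91119350; exp(-qT) = 1.00000000
P = K * exp(-rT) * N(-d2) - S_0 * exp(-qT) * N(-d1)
N(-d1) = 0.37484983; N(-d2) = 0.64312400
P = 10.2300 * 0.91119350 * 0.64312400 - 9.1700 * 1.00000000 * 0.37484983 = 2.5575


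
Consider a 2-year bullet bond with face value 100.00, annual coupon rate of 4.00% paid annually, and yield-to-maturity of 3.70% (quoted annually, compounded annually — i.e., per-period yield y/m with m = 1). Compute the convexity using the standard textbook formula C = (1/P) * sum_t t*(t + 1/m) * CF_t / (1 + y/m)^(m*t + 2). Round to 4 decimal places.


Coupon per period c = face * coupon_rate / m = 4.000000
Periods per year m = 1; per-period yield y/m = 0.037000
Number of cashflows N = 2
Cashflows (t years, CF_t, discount factor 1/(1+y/m)^(m*t), PV):
  t = 1.0000: CF_t = 4.000000, DF = 0.964320, PV = 3.857281
  t = 2.0000: CF_t = 104.000000, DF = 0.929913, PV = 96.710989
Price P = sum_t PV_t = 100.568270
Convexity numerator sum_t t*(t + 1/m) * CF_t / (1+y/m)^(m*t + 2):
  t = 1.0000: term = 7.173874
  t = 2.0000: term = 539.597047
Convexity = (1/P) * sum = 546.770920 / 100.568270 = 5.436813

Answer: Convexity = 5.4368


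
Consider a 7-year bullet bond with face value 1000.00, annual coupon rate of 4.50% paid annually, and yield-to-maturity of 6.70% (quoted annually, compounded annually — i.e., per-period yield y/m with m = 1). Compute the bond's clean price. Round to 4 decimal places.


Answer: Price = 880.1854

Derivation:
Coupon per period c = face * coupon_rate / m = 45.000000
Periods per year m = 1; per-period yield y/m = 0.067000
Number of cashflows N = 7
Cashflows (t years, CF_t, discount factor 1/(1+y/m)^(m*t), PV):
  t = 1.0000: CF_t = 45.000000, DF = 0.937207, PV = 42.174321
  t = 2.0000: CF_t = 45.000000, DF = 0.878357, PV = 39.526074
  t = 3.0000: CF_t = 45.000000, DF = 0.823203, PV = 37.044118
  t = 4.0000: CF_t = 45.000000, DF = 0.771511, PV = 34.718011
  t = 5.0000: CF_t = 45.000000, DF = 0.723066, PV = 32.537967
  t = 6.0000: CF_t = 45.000000, DF = 0.677663, PV = 30.494815
  t = 7.0000: CF_t = 1045.000000, DF = 0.635110, PV = 663.690123
Price P = sum_t PV_t = 880.185427


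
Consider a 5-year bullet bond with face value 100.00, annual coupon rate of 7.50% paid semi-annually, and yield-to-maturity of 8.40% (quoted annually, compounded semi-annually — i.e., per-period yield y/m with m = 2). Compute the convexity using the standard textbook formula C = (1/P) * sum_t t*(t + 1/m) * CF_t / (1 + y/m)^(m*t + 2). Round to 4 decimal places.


Coupon per period c = face * coupon_rate / m = 3.750000
Periods per year m = 2; per-period yield y/m = 0.042000
Number of cashflows N = 10
Cashflows (t years, CF_t, discount factor 1/(1+y/m)^(m*t), PV):
  t = 0.5000: CF_t = 3.750000, DF = 0.959693, PV = 3.598848
  t = 1.0000: CF_t = 3.750000, DF = 0.921010, PV = 3.453789
  t = 1.5000: CF_t = 3.750000, DF = 0.883887, PV = 3.314577
  t = 2.0000: CF_t = 3.750000, DF = 0.848260, PV = 3.180976
  t = 2.5000: CF_t = 3.750000, DF = 0.814069, PV = 3.052760
  t = 3.0000: CF_t = 3.750000, DF = 0.781257, PV = 2.929712
  t = 3.5000: CF_t = 3.750000, DF = 0.749766, PV = 2.811624
  t = 4.0000: CF_t = 3.750000, DF = 0.719545, PV = 2.698296
  t = 4.5000: CF_t = 3.750000, DF = 0.690543, PV = 2.589535
  t = 5.0000: CF_t = 103.750000, DF = 0.662709, PV = 68.756050
Price P = sum_t PV_t = 96.386167
Convexity numerator sum_t t*(t + 1/m) * CF_t / (1+y/m)^(m*t + 2):
  t = 0.5000: term = 1.657288
  t = 1.0000: term = 4.771464
  t = 1.5000: term = 9.158280
  t = 2.0000: term = 14.648561
  t = 2.5000: term = 21.087180
  t = 3.0000: term = 28.332103
  t = 3.5000: term = 36.253491
  t = 4.0000: term = 44.732851
  t = 4.5000: term = 53.662250
  t = 5.0000: term = 1741.438620
Convexity = (1/P) * sum = 1955.742089 / 96.386167 = 20.290693

Answer: Convexity = 20.2907


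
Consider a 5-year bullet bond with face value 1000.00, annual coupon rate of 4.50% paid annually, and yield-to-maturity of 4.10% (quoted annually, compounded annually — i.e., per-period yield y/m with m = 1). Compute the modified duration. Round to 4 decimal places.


Answer: Modified duration = 4.4108

Derivation:
Coupon per period c = face * coupon_rate / m = 45.000000
Periods per year m = 1; per-period yield y/m = 0.041000
Number of cashflows N = 5
Cashflows (t years, CF_t, discount factor 1/(1+y/m)^(m*t), PV):
  t = 1.0000: CF_t = 45.000000, DF = 0.960615, PV = 43.227666
  t = 2.0000: CF_t = 45.000000, DF = 0.922781, PV = 41.525135
  t = 3.0000: CF_t = 45.000000, DF = 0.886437, PV = 39.889659
  t = 4.0000: CF_t = 45.000000, DF = 0.851524, PV = 38.318597
  t = 5.0000: CF_t = 1045.000000, DF = 0.817987, PV = 854.796318
Price P = sum_t PV_t = 1017.757375
First compute Macaulay numerator sum_t t * PV_t:
  t * PV_t at t = 1.0000: 43.227666
  t * PV_t at t = 2.0000: 83.050270
  t * PV_t at t = 3.0000: 119.668977
  t * PV_t at t = 4.0000: 153.274387
  t * PV_t at t = 5.0000: 4273.981591
Macaulay duration D = 4673.202891 / 1017.757375 = 4.591667
Modified duration = D / (1 + y/m) = 4.591667 / (1 + 0.041000) = 4.410823


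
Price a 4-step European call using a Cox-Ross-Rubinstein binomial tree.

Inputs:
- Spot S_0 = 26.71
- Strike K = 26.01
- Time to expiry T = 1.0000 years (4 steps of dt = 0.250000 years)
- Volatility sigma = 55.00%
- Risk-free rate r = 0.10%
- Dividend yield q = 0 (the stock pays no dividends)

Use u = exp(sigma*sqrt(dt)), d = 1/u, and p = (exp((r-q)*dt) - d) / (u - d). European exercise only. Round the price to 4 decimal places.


Answer: Price = V(0,0) = 5.8563

Derivation:
dt = T/N = 0.250000
u = exp(sigma*sqrt(dt)) = 1.316531; d = 1/u = 0.759572
p = (exp((r-q)*dt) - d) / (u - d) = 0.432129
Discount per step: exp(-r*dt) = 0.999750
Stock lattice S(k, i) with i counting down-moves:
  k=0: S(0,0) = 26.7100
  k=1: S(1,0) = 35.1645; S(1,1) = 20.2882
  k=2: S(2,0) = 46.2952; S(2,1) = 26.7100; S(2,2) = 15.4103
  k=3: S(3,0) = 60.9490; S(3,1) = 35.1645; S(3,2) = 20.2882; S(3,3) = 11.7053
  k=4: S(4,0) = 80.2413; S(4,1) = 46.2952; S(4,2) = 26.7100; S(4,3) = 15.4103; S(4,4) = 8.8910
Terminal payoffs V(N, i) = max(S_T - K, 0):
  V(4,0) = 54.231274; V(4,1) = 20.285188; V(4,2) = 0.700000; V(4,3) = 0.000000; V(4,4) = 0.000000
Backward induction: V(k, i) = exp(-r*dt) * [p * V(k+1, i) + (1-p) * V(k+1, i+1)].
  V(3,0) = exp(-r*dt) * [p*54.231274 + (1-p)*20.285188] = 34.945537
  V(3,1) = exp(-r*dt) * [p*20.285188 + (1-p)*0.700000] = 9.161036
  V(3,2) = exp(-r*dt) * [p*0.700000 + (1-p)*0.000000] = 0.302415
  V(3,3) = exp(-r*dt) * [p*0.000000 + (1-p)*0.000000] = 0.000000
  V(2,0) = exp(-r*dt) * [p*34.945537 + (1-p)*9.161036] = 20.298190
  V(2,1) = exp(-r*dt) * [p*9.161036 + (1-p)*0.302415] = 4.129449
  V(2,2) = exp(-r*dt) * [p*0.302415 + (1-p)*0.000000] = 0.130649
  V(1,0) = exp(-r*dt) * [p*20.298190 + (1-p)*4.129449] = 11.113651
  V(1,1) = exp(-r*dt) * [p*4.129449 + (1-p)*0.130649] = 1.858182
  V(0,0) = exp(-r*dt) * [p*11.113651 + (1-p)*1.858182] = 5.856274


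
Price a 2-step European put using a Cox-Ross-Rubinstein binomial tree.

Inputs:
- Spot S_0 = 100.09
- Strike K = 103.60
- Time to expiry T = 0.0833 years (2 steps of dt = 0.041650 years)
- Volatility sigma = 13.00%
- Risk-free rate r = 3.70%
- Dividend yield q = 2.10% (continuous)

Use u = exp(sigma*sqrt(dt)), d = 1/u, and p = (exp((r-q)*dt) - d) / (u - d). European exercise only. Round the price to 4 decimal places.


Answer: Price = V(0,0) = 3.8623

Derivation:
dt = T/N = 0.041650
u = exp(sigma*sqrt(dt)) = 1.026886; d = 1/u = 0.973818
p = (exp((r-q)*dt) - d) / (u - d) = 0.505929
Discount per step: exp(-r*dt) = 0.998460
Stock lattice S(k, i) with i counting down-moves:
  k=0: S(0,0) = 100.0900
  k=1: S(1,0) = 102.7810; S(1,1) = 97.4694
  k=2: S(2,0) = 105.5444; S(2,1) = 100.0900; S(2,2) = 94.9175
Terminal payoffs V(N, i) = max(K - S_T, 0):
  V(2,0) = 0.000000; V(2,1) = 3.510000; V(2,2) = 8.682498
Backward induction: V(k, i) = exp(-r*dt) * [p * V(k+1, i) + (1-p) * V(k+1, i+1)].
  V(1,0) = exp(-r*dt) * [p*0.000000 + (1-p)*3.510000] = 1.731518
  V(1,1) = exp(-r*dt) * [p*3.510000 + (1-p)*8.682498] = 6.056239
  V(0,0) = exp(-r*dt) * [p*1.731518 + (1-p)*6.056239] = 3.862279


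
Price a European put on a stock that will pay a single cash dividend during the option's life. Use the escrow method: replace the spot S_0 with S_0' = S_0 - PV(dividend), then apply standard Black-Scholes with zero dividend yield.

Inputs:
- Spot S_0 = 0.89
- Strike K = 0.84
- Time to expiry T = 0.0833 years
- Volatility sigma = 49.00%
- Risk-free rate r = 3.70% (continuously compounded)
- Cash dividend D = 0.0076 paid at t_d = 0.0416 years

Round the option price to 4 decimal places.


PV(D) = D * exp(-r * t_d) = 0.0076 * 0.99846198 = 0.00758831
S_0' = S_0 - PV(D) = 0.8900 - 0.00758831 = 0.88241169
d1 = (ln(S_0'/K) + (r + sigma^2/2)*T) / (sigma*sqrt(T)) = 0.44080028
d2 = d1 - sigma*sqrt(T) = 0.29937776
exp(-rT) = 0.99692264
N(-d1) = 0.32967880; N(-d2) = 0.38232592
P = K * exp(-rT) * N(-d2) - S_0' * N(-d1) = 0.8400 * 0.99692264 * 0.38232592 - 0.88241169 * 0.32967880 = 0.0293

Answer: Price = 0.0293


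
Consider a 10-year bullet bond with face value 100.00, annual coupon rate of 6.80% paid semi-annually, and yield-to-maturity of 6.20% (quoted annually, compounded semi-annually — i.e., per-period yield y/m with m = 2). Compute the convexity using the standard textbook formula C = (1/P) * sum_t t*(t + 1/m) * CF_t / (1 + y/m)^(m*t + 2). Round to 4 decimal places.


Answer: Convexity = 66.2940

Derivation:
Coupon per period c = face * coupon_rate / m = 3.400000
Periods per year m = 2; per-period yield y/m = 0.031000
Number of cashflows N = 20
Cashflows (t years, CF_t, discount factor 1/(1+y/m)^(m*t), PV):
  t = 0.5000: CF_t = 3.400000, DF = 0.969932, PV = 3.297769
  t = 1.0000: CF_t = 3.400000, DF = 0.940768, PV = 3.198612
  t = 1.5000: CF_t = 3.400000, DF = 0.912481, PV = 3.102437
  t = 2.0000: CF_t = 3.400000, DF = 0.885045, PV = 3.009153
  t = 2.5000: CF_t = 3.400000, DF = 0.858434, PV = 2.918674
  t = 3.0000: CF_t = 3.400000, DF = 0.832622, PV = 2.830916
  t = 3.5000: CF_t = 3.400000, DF = 0.807587, PV = 2.745796
  t = 4.0000: CF_t = 3.400000, DF = 0.783305, PV = 2.663236
  t = 4.5000: CF_t = 3.400000, DF = 0.759752, PV = 2.583158
  t = 5.0000: CF_t = 3.400000, DF = 0.736908, PV = 2.505488
  t = 5.5000: CF_t = 3.400000, DF = 0.714751, PV = 2.430153
  t = 6.0000: CF_t = 3.400000, DF = 0.693260, PV = 2.357083
  t = 6.5000: CF_t = 3.400000, DF = 0.672415, PV = 2.286211
  t = 7.0000: CF_t = 3.400000, DF = 0.652197, PV = 2.217469
  t = 7.5000: CF_t = 3.400000, DF = 0.632587, PV = 2.150795
  t = 8.0000: CF_t = 3.400000, DF = 0.613566, PV = 2.086125
  t = 8.5000: CF_t = 3.400000, DF = 0.595117, PV = 2.023399
  t = 9.0000: CF_t = 3.400000, DF = 0.577224, PV = 1.962560
  t = 9.5000: CF_t = 3.400000, DF = 0.559868, PV = 1.903550
  t = 10.0000: CF_t = 103.400000, DF = 0.543034, PV = 56.149673
Price P = sum_t PV_t = 104.422256
Convexity numerator sum_t t*(t + 1/m) * CF_t / (1+y/m)^(m*t + 2):
  t = 0.5000: term = 1.551218
  t = 1.0000: term = 4.513729
  t = 1.5000: term = 8.756022
  t = 2.0000: term = 14.154578
  t = 2.5000: term = 20.593470
  t = 3.0000: term = 27.963974
  t = 3.5000: term = 36.164209
  t = 4.0000: term = 45.098777
  t = 4.5000: term = 54.678440
  t = 5.0000: term = 64.819791
  t = 5.5000: term = 75.444956
  t = 6.0000: term = 86.481300
  t = 6.5000: term = 97.861154
  t = 7.0000: term = 109.521549
  t = 7.5000: term = 121.403961
  t = 8.0000: term = 133.454080
  t = 8.5000: term = 145.621571
  t = 9.0000: term = 157.859865
  t = 9.5000: term = 170.125945
  t = 10.0000: term = 5546.502353
Convexity = (1/P) * sum = 6922.570943 / 104.422256 = 66.294018


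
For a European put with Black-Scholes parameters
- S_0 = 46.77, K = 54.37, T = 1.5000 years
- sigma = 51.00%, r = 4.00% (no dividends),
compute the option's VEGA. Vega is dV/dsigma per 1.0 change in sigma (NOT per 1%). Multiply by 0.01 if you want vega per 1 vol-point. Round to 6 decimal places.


d1 = 0.1673088597; d2 = -0.4573110248
phi(d1) = 0.3933975265; exp(-qT) = 1.0000000000; exp(-rT) = 0.9417645336
Vega = S * exp(-qT) * phi(d1) * sqrt(T) = 46.7700 * 1.0000000000 * 0.3933975265 * 1.2247448714 = 22.534329

Answer: Vega = 22.534329


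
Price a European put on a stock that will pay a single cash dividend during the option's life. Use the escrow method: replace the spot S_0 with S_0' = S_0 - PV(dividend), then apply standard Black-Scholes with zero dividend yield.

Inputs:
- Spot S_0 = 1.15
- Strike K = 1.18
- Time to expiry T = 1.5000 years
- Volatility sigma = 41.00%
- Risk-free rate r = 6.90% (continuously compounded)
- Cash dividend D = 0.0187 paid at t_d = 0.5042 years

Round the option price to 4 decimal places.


Answer: Price = 0.1853

Derivation:
PV(D) = D * exp(-r * t_d) = 0.0187 * 0.96580841 = 0.01806062
S_0' = S_0 - PV(D) = 1.1500 - 0.01806062 = 1.13193938
d1 = (ln(S_0'/K) + (r + sigma^2/2)*T) / (sigma*sqrt(T)) = 0.37437960
d2 = d1 - sigma*sqrt(T) = -0.12776580
exp(-rT) = 0.90167602
N(-d1) = 0.35406096; N(-d2) = 0.55083284
P = K * exp(-rT) * N(-d2) - S_0' * N(-d1) = 1.1800 * 0.90167602 * 0.55083284 - 1.13193938 * 0.35406096 = 0.1853


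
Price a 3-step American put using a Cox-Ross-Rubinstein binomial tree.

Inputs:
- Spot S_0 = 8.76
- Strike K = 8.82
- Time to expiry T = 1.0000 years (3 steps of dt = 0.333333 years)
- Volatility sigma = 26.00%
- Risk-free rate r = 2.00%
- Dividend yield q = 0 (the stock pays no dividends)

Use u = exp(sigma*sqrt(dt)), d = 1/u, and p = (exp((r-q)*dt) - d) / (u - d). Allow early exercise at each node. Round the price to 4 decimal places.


Answer: Price = V(0,0) = 0.9341

Derivation:
dt = T/N = 0.333333
u = exp(sigma*sqrt(dt)) = 1.161963; d = 1/u = 0.860612
p = (exp((r-q)*dt) - d) / (u - d) = 0.484739
Discount per step: exp(-r*dt) = 0.993356
Stock lattice S(k, i) with i counting down-moves:
  k=0: S(0,0) = 8.7600
  k=1: S(1,0) = 10.1788; S(1,1) = 7.5390
  k=2: S(2,0) = 11.8274; S(2,1) = 8.7600; S(2,2) = 6.4881
  k=3: S(3,0) = 13.7430; S(3,1) = 10.1788; S(3,2) = 7.5390; S(3,3) = 5.5838
Terminal payoffs V(N, i) = max(K - S_T, 0):
  V(3,0) = 0.000000; V(3,1) = 0.000000; V(3,2) = 1.281036; V(3,3) = 3.236238
Backward induction: V(k, i) = exp(-r*dt) * [p * V(k+1, i) + (1-p) * V(k+1, i+1)]; then take max(V_cont, immediate exercise) for American.
  V(2,0) = exp(-r*dt) * [p*0.000000 + (1-p)*0.000000] = 0.000000; exercise = 0.000000; V(2,0) = max -> 0.000000
  V(2,1) = exp(-r*dt) * [p*0.000000 + (1-p)*1.281036] = 0.655682; exercise = 0.060000; V(2,1) = max -> 0.655682
  V(2,2) = exp(-r*dt) * [p*1.281036 + (1-p)*3.236238] = 2.273269; exercise = 2.331874; V(2,2) = max -> 2.331874
  V(1,0) = exp(-r*dt) * [p*0.000000 + (1-p)*0.655682] = 0.335602; exercise = 0.000000; V(1,0) = max -> 0.335602
  V(1,1) = exp(-r*dt) * [p*0.655682 + (1-p)*2.331874] = 1.509263; exercise = 1.281036; V(1,1) = max -> 1.509263
  V(0,0) = exp(-r*dt) * [p*0.335602 + (1-p)*1.509263] = 0.934096; exercise = 0.060000; V(0,0) = max -> 0.934096


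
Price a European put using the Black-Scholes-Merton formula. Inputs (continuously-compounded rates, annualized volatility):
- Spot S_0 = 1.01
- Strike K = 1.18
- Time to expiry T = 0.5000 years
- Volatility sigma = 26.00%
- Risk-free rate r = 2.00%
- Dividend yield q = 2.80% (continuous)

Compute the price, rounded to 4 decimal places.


Answer: Price = 0.1934

Derivation:
d1 = (ln(S/K) + (r - q + 0.5*sigma^2) * T) / (sigma * sqrt(T)) = -0.77599045
d2 = d1 - sigma * sqrt(T) = -0.95983821
exp(-rT) = 0.99004983; exp(-qT) = 0.98609754
P = K * exp(-rT) * N(-d2) - S_0 * exp(-qT) * N(-d1)
N(-d1) = 0.78112269; N(-d2) = 0.83143168
P = 1.1800 * 0.99004983 * 0.83143168 - 1.0100 * 0.98609754 * 0.78112269 = 0.1934


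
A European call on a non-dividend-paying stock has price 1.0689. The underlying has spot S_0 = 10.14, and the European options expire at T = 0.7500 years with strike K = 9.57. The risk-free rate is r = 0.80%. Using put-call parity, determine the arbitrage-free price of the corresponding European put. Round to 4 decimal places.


Answer: Put price = 0.4417

Derivation:
Put-call parity: C - P = S_0 * exp(-qT) - K * exp(-rT).
S_0 * exp(-qT) = 10.1400 * 1.00000000 = 10.14000000
K * exp(-rT) = 9.5700 * 0.99401796 = 9.51275192
P = C - S*exp(-qT) + K*exp(-rT)
P = 1.0689 - 10.14000000 + 9.51275192 = 0.4417
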